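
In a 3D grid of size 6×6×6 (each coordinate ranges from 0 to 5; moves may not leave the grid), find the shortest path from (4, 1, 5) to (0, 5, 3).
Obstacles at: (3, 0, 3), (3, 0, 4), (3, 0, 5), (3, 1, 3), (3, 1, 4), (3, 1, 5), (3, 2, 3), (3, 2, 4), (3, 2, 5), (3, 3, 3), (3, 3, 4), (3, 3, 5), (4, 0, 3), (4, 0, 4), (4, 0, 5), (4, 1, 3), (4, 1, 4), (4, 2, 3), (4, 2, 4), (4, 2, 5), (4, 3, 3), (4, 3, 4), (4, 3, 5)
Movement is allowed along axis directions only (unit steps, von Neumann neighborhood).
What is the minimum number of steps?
12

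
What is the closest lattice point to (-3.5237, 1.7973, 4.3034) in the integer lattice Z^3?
(-4, 2, 4)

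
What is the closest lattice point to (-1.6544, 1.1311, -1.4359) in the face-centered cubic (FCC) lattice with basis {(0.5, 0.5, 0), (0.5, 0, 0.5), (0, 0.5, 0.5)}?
(-1.5, 1, -1.5)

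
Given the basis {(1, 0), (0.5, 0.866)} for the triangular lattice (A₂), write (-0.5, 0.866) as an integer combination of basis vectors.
-b₁ + b₂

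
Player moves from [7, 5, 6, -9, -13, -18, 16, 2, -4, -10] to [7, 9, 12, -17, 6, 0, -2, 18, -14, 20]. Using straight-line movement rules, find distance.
48.7955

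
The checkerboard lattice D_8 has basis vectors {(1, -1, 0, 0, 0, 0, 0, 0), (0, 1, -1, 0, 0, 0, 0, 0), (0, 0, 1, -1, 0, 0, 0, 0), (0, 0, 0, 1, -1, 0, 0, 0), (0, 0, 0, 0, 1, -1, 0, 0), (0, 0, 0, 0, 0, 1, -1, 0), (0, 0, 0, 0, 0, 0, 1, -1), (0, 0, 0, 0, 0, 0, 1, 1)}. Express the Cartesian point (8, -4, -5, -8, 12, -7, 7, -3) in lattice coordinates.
8b₁ + 4b₂ - b₃ - 9b₄ + 3b₅ - 4b₆ + 3b₇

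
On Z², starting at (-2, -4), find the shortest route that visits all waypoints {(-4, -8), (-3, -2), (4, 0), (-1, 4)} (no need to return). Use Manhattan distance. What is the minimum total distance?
30
(one optimal route: (-2, -4) → (-4, -8) → (-3, -2) → (-1, 4) → (4, 0))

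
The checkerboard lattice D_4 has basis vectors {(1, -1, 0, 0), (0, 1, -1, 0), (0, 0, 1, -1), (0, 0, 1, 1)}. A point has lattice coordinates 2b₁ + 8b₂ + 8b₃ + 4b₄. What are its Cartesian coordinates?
(2, 6, 4, -4)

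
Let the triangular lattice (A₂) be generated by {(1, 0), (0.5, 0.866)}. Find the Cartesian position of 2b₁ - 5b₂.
(-0.5, -4.33)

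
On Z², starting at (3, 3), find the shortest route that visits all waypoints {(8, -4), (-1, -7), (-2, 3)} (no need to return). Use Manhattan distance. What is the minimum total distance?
28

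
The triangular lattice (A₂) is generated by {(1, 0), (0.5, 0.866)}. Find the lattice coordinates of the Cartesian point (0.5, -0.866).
b₁ - b₂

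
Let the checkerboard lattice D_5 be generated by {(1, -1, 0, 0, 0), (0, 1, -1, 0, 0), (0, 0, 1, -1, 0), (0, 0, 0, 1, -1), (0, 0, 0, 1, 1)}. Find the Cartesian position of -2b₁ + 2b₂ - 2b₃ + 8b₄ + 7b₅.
(-2, 4, -4, 17, -1)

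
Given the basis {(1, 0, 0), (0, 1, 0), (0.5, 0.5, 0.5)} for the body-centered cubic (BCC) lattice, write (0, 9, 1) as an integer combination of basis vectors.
-b₁ + 8b₂ + 2b₃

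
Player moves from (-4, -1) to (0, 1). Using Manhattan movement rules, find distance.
6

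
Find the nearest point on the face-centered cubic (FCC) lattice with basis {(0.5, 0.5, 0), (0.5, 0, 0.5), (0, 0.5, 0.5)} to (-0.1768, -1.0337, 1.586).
(-0.5, -1, 1.5)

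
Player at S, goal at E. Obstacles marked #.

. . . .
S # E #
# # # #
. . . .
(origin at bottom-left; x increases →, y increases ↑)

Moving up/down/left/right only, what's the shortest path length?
4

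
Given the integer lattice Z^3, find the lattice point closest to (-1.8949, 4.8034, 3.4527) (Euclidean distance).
(-2, 5, 3)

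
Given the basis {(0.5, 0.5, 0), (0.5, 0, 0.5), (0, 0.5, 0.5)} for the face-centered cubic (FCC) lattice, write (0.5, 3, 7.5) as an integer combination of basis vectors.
-4b₁ + 5b₂ + 10b₃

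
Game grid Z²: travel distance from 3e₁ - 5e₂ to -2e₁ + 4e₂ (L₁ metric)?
14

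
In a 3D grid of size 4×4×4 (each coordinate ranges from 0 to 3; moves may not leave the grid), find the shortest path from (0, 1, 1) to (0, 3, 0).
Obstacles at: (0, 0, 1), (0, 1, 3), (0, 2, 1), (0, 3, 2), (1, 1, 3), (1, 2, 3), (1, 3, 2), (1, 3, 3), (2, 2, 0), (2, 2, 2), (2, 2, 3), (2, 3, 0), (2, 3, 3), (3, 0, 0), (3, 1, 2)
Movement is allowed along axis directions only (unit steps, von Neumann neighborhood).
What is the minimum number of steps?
3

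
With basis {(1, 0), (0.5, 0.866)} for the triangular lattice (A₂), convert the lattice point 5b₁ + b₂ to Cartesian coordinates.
(5.5, 0.866)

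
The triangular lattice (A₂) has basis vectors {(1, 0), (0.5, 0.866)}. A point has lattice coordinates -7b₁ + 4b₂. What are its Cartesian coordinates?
(-5, 3.464)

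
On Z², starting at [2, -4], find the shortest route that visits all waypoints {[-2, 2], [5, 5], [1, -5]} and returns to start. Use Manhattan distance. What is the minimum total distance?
34
(one optimal route: (2, -4) → (5, 5) → (-2, 2) → (1, -5) → (2, -4))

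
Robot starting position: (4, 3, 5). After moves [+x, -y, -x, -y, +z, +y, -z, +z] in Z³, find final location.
(4, 2, 6)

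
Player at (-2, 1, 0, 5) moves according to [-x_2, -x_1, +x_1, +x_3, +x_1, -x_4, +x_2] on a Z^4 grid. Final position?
(-1, 1, 1, 4)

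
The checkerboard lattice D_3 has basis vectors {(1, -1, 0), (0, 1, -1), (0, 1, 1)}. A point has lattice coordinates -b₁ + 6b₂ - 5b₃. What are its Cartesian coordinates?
(-1, 2, -11)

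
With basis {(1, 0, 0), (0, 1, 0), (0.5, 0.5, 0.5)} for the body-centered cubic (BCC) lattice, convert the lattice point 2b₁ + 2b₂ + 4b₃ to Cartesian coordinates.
(4, 4, 2)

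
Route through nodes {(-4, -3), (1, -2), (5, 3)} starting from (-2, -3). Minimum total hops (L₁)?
17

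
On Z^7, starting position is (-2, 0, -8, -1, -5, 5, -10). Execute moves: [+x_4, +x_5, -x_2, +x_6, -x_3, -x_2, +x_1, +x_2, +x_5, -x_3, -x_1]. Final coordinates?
(-2, -1, -10, 0, -3, 6, -10)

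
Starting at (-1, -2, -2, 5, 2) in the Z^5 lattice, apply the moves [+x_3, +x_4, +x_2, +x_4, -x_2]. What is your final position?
(-1, -2, -1, 7, 2)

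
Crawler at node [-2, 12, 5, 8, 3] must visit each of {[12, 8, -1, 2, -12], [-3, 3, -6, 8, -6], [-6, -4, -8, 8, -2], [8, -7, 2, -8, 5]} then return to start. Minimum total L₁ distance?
190
(one optimal route: (-2, 12, 5, 8, 3) → (12, 8, -1, 2, -12) → (8, -7, 2, -8, 5) → (-6, -4, -8, 8, -2) → (-3, 3, -6, 8, -6) → (-2, 12, 5, 8, 3))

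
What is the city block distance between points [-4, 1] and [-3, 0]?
2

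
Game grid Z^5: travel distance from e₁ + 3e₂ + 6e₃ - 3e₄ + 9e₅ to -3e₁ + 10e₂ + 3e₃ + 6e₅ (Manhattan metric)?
20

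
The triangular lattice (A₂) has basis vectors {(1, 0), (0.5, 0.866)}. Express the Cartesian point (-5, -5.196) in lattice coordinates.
-2b₁ - 6b₂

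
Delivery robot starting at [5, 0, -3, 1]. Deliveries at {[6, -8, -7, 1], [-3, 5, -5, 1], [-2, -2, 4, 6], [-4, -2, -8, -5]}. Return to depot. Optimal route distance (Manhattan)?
96
(one optimal route: (5, 0, -3, 1) → (6, -8, -7, 1) → (-4, -2, -8, -5) → (-3, 5, -5, 1) → (-2, -2, 4, 6) → (5, 0, -3, 1))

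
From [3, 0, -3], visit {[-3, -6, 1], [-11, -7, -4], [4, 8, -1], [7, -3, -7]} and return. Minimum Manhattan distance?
84
(one optimal route: (3, 0, -3) → (4, 8, -1) → (-3, -6, 1) → (-11, -7, -4) → (7, -3, -7) → (3, 0, -3))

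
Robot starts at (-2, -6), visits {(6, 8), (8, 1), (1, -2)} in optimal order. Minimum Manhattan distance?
26
(one optimal route: (-2, -6) → (1, -2) → (8, 1) → (6, 8))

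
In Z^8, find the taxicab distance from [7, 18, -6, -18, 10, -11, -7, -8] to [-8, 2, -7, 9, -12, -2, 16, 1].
122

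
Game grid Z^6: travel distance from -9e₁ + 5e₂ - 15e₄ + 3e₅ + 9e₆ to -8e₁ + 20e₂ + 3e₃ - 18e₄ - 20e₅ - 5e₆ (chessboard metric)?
23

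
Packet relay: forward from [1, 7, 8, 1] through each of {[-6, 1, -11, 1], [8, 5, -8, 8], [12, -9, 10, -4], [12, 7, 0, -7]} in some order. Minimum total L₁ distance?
118
(one optimal route: (1, 7, 8, 1) → (-6, 1, -11, 1) → (8, 5, -8, 8) → (12, 7, 0, -7) → (12, -9, 10, -4))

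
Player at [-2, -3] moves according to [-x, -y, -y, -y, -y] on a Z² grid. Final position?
(-3, -7)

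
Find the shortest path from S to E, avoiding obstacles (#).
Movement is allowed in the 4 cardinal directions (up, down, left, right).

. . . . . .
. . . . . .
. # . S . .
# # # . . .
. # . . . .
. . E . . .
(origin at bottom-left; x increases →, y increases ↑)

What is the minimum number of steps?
4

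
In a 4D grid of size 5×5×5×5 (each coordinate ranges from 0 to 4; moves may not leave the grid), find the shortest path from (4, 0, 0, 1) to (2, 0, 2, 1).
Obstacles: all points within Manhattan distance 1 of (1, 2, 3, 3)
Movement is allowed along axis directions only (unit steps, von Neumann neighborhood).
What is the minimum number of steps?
4
(one shortest path: (4, 0, 0, 1) → (3, 0, 0, 1) → (2, 0, 0, 1) → (2, 0, 1, 1) → (2, 0, 2, 1))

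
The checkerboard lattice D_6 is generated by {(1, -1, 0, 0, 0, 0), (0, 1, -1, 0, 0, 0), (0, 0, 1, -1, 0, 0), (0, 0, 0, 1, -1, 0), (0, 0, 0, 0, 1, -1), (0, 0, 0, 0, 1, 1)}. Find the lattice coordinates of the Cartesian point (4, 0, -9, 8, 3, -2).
4b₁ + 4b₂ - 5b₃ + 3b₄ + 4b₅ + 2b₆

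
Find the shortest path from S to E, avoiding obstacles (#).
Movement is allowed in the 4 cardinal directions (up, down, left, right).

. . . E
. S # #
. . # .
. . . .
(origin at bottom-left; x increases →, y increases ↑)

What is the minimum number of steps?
3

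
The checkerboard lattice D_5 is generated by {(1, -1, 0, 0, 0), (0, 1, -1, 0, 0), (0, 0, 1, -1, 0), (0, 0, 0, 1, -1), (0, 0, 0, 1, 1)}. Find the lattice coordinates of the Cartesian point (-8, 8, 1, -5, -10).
-8b₁ + b₃ + 3b₄ - 7b₅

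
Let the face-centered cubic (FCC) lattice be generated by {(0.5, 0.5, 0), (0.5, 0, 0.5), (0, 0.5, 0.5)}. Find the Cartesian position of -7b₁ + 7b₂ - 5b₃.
(0, -6, 1)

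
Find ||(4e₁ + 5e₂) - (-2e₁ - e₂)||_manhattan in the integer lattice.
12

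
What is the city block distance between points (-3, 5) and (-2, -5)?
11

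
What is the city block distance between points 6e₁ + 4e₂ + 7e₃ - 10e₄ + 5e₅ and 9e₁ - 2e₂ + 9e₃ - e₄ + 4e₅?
21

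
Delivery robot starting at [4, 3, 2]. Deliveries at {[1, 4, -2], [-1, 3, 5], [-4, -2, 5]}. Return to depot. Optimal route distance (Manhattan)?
42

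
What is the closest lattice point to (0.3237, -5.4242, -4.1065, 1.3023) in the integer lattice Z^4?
(0, -5, -4, 1)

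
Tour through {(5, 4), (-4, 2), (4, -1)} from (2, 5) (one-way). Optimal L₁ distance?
21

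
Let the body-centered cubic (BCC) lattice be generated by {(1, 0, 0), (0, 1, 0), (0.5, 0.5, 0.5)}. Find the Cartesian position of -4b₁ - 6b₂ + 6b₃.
(-1, -3, 3)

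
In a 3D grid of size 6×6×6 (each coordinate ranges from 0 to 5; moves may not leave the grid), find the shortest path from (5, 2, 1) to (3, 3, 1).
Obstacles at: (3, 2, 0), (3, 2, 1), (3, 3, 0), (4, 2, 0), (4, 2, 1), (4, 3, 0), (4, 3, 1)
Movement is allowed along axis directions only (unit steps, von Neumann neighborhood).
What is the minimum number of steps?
5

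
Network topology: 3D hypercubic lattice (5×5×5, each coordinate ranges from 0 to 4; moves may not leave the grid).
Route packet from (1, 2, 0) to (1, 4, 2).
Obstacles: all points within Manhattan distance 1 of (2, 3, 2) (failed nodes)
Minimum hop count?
4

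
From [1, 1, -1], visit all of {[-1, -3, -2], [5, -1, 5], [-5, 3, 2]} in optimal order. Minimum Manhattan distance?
38
(one optimal route: (1, 1, -1) → (-1, -3, -2) → (-5, 3, 2) → (5, -1, 5))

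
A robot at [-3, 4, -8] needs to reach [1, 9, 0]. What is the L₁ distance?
17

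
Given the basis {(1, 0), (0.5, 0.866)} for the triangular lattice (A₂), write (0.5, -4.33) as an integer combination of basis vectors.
3b₁ - 5b₂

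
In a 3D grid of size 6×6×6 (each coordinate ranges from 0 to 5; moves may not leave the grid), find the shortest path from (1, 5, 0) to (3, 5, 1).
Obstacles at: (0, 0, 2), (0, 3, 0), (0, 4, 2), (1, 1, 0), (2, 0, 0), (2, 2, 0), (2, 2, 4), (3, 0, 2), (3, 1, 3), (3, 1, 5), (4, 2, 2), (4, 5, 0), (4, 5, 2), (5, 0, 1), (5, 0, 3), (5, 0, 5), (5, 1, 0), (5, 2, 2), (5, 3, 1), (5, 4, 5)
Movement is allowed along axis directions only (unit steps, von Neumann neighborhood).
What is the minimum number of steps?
3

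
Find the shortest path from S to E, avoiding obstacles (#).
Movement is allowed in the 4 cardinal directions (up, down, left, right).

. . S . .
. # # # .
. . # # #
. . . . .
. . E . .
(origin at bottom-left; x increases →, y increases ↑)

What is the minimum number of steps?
8
(one shortest path: (2, 4) → (1, 4) → (0, 4) → (0, 3) → (0, 2) → (1, 2) → (1, 1) → (2, 1) → (2, 0))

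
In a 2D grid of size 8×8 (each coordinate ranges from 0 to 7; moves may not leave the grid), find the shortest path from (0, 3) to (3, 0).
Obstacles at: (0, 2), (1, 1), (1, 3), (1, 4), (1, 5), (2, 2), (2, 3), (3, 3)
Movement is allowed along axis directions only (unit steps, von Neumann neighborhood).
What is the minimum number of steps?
14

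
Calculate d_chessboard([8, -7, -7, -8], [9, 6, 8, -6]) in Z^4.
15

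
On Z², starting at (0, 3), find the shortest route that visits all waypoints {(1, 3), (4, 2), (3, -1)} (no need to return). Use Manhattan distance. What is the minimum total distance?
9
(one optimal route: (0, 3) → (1, 3) → (4, 2) → (3, -1))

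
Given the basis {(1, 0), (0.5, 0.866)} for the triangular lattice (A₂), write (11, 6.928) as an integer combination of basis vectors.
7b₁ + 8b₂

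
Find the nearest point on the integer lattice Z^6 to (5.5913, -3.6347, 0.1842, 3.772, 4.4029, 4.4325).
(6, -4, 0, 4, 4, 4)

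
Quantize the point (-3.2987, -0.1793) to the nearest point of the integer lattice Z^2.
(-3, 0)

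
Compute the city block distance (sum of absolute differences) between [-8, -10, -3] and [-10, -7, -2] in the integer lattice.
6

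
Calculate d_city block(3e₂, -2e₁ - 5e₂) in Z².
10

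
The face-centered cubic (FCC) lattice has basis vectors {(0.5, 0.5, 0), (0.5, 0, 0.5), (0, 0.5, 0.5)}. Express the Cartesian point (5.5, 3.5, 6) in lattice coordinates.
3b₁ + 8b₂ + 4b₃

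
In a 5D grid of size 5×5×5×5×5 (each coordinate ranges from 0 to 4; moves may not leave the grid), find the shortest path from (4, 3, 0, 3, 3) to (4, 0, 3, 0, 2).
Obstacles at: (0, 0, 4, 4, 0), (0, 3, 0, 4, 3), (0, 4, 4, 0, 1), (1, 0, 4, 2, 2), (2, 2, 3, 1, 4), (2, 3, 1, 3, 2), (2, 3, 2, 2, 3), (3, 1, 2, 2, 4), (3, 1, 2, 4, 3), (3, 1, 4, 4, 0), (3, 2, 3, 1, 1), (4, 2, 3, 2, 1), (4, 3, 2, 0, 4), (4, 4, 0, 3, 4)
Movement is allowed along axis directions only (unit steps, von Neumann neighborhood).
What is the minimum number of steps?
10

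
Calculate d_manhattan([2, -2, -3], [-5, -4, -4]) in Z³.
10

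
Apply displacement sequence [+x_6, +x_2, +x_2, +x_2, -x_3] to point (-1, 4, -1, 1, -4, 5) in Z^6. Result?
(-1, 7, -2, 1, -4, 6)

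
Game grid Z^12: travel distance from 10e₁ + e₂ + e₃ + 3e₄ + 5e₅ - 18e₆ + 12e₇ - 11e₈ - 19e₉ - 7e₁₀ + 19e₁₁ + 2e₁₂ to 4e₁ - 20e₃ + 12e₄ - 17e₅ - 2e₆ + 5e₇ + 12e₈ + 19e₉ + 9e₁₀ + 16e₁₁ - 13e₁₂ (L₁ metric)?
177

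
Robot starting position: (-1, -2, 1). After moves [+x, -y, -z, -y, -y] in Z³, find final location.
(0, -5, 0)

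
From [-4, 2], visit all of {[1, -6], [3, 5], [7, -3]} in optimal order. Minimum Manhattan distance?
31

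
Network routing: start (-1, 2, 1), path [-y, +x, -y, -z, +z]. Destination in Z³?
(0, 0, 1)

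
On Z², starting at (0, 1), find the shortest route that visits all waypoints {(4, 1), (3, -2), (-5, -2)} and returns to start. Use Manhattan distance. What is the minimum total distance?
24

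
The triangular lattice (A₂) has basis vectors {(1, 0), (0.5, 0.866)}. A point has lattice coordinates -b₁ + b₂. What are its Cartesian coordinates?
(-0.5, 0.866)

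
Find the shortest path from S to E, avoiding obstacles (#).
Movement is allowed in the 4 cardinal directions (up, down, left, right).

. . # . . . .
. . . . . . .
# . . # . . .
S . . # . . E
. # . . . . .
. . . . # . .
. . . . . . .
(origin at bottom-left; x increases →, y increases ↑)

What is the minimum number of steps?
8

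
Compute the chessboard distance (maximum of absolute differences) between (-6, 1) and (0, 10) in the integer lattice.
9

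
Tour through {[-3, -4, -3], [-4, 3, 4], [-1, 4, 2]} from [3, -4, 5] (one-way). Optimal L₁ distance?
35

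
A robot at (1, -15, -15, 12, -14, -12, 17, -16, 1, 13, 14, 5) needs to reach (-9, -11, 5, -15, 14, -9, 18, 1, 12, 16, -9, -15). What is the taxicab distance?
167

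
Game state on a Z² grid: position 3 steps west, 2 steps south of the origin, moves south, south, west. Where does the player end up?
(-4, -4)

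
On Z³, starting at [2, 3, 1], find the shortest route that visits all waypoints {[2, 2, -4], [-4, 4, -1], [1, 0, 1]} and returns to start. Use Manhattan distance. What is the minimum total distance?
32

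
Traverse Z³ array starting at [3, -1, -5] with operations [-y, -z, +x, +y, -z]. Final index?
(4, -1, -7)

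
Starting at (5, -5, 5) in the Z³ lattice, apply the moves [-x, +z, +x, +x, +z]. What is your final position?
(6, -5, 7)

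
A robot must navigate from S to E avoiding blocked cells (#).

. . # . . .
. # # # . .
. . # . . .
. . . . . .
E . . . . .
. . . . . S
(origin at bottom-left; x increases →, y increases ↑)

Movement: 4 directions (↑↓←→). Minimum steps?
6
(one shortest path: (5, 0) → (4, 0) → (3, 0) → (2, 0) → (1, 0) → (0, 0) → (0, 1))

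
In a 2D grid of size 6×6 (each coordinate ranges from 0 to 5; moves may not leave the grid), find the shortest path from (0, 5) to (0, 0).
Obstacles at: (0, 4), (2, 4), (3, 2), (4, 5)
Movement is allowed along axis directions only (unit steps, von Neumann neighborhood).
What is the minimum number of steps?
7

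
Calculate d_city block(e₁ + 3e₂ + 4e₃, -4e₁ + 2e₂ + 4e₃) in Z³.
6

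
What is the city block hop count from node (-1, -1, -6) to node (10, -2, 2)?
20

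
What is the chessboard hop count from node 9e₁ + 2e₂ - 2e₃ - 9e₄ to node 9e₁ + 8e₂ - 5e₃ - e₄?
8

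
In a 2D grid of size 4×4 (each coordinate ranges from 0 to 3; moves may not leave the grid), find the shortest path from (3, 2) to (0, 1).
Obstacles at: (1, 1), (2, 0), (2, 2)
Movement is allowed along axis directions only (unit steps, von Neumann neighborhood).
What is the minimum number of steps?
6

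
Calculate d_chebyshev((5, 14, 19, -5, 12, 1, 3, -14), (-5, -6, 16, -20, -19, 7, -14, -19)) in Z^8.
31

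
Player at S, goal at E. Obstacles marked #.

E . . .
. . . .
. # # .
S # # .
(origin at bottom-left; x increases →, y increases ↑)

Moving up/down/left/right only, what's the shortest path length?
3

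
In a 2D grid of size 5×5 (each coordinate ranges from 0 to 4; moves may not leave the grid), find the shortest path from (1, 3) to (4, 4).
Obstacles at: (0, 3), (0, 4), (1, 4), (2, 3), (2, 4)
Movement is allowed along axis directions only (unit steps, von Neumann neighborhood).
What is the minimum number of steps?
6
(one shortest path: (1, 3) → (1, 2) → (2, 2) → (3, 2) → (4, 2) → (4, 3) → (4, 4))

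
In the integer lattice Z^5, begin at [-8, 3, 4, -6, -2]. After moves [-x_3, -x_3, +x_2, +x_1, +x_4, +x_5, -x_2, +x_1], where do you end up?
(-6, 3, 2, -5, -1)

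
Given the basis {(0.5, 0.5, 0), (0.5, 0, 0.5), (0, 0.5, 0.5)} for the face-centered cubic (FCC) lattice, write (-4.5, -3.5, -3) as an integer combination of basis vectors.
-5b₁ - 4b₂ - 2b₃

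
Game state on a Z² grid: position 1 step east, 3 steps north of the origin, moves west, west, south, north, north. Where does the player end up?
(-1, 4)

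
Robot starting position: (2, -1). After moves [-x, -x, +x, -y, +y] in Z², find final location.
(1, -1)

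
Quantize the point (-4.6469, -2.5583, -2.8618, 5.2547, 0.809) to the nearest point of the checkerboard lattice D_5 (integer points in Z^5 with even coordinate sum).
(-5, -2, -3, 5, 1)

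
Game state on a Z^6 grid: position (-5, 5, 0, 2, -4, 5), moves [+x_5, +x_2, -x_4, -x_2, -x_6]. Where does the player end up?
(-5, 5, 0, 1, -3, 4)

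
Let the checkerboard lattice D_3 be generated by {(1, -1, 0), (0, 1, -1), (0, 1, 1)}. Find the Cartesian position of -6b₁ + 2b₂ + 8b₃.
(-6, 16, 6)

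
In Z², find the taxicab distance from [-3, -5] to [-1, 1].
8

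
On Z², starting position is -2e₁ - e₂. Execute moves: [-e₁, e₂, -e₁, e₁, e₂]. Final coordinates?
(-3, 1)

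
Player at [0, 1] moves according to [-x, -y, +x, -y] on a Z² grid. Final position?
(0, -1)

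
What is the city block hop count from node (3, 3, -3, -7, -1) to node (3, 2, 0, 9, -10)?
29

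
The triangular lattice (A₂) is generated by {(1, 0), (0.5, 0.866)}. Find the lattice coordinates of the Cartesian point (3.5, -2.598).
5b₁ - 3b₂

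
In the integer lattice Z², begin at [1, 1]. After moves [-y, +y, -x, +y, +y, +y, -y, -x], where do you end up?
(-1, 3)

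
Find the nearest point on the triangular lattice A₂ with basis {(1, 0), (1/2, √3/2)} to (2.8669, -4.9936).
(3, -5.196)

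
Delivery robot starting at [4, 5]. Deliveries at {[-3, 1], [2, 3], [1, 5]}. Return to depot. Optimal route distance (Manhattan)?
22
(one optimal route: (4, 5) → (2, 3) → (-3, 1) → (1, 5) → (4, 5))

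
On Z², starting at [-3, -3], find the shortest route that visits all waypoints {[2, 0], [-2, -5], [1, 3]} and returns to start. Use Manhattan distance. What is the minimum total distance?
26
(one optimal route: (-3, -3) → (2, 0) → (1, 3) → (-2, -5) → (-3, -3))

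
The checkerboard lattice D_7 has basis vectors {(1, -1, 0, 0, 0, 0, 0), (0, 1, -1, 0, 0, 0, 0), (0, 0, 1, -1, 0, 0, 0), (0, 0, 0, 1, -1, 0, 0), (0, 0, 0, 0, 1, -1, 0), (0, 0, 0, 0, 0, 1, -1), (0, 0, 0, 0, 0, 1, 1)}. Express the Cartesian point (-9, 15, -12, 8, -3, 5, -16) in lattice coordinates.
-9b₁ + 6b₂ - 6b₃ + 2b₄ - b₅ + 10b₆ - 6b₇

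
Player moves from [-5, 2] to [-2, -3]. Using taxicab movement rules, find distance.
8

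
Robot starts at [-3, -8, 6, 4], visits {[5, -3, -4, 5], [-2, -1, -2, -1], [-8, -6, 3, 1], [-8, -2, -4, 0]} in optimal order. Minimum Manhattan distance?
52
(one optimal route: (-3, -8, 6, 4) → (-8, -6, 3, 1) → (-8, -2, -4, 0) → (-2, -1, -2, -1) → (5, -3, -4, 5))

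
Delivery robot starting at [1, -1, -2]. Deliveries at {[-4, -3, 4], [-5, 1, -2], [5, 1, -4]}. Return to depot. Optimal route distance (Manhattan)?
44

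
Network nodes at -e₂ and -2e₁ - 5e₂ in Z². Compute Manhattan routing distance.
6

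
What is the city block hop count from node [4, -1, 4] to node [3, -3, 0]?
7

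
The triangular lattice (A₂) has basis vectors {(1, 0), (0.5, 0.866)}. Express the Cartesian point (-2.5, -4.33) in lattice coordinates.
-5b₂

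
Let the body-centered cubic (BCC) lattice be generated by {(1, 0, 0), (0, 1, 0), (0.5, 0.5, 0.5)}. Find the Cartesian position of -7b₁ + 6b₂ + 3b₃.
(-5.5, 7.5, 1.5)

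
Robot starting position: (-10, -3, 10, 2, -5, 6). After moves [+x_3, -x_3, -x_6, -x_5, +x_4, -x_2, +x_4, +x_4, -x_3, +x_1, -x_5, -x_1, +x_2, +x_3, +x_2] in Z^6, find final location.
(-10, -2, 10, 5, -7, 5)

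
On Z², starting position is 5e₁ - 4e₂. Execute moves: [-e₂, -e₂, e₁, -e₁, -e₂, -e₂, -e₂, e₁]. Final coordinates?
(6, -9)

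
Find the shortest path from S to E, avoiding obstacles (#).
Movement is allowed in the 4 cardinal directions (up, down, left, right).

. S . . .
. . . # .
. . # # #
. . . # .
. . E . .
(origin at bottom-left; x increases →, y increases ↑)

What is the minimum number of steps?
5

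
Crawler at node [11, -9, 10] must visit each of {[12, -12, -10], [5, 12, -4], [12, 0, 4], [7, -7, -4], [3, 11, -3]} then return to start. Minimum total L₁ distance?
108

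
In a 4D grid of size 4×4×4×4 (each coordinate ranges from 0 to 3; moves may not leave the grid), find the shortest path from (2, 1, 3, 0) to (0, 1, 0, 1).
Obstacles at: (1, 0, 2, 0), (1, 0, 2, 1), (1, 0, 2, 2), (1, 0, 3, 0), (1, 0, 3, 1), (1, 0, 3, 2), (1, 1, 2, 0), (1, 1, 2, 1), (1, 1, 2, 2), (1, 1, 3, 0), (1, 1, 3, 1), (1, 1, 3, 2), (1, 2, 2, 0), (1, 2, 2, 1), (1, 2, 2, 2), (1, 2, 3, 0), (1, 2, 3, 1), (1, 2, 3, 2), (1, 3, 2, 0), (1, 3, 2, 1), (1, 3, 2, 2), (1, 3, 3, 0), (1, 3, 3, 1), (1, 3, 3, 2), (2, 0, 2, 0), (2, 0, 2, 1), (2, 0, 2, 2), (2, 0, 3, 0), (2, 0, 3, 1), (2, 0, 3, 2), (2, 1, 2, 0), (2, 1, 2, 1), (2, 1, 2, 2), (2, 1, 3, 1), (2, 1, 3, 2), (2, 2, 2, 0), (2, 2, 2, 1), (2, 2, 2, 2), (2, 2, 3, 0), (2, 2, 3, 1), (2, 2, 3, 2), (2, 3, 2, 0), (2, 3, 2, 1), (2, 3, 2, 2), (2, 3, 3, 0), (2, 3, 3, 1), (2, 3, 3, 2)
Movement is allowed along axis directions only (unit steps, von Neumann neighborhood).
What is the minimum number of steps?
8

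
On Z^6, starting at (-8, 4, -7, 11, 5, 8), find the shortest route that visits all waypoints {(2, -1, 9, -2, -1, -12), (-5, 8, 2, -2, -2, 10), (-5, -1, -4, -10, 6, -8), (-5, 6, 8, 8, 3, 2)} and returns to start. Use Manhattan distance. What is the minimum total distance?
196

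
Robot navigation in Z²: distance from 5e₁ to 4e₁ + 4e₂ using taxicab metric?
5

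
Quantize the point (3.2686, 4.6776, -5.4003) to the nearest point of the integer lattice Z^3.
(3, 5, -5)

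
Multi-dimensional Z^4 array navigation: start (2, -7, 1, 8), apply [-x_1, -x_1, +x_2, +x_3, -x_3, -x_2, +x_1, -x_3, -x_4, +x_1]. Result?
(2, -7, 0, 7)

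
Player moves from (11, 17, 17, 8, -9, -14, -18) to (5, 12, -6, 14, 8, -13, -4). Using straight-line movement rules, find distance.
33.3467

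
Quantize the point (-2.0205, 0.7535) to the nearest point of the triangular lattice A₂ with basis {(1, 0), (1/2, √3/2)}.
(-2.5, 0.866)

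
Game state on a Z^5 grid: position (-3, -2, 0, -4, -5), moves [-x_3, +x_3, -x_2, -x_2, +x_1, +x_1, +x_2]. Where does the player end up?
(-1, -3, 0, -4, -5)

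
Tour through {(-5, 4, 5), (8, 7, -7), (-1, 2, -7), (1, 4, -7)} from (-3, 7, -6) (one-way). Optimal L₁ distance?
44
(one optimal route: (-3, 7, -6) → (8, 7, -7) → (1, 4, -7) → (-1, 2, -7) → (-5, 4, 5))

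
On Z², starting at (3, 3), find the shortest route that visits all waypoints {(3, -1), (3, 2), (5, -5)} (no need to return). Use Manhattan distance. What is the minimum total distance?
10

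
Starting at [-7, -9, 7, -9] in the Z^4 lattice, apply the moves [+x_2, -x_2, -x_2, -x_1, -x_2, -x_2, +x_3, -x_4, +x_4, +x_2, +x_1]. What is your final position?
(-7, -11, 8, -9)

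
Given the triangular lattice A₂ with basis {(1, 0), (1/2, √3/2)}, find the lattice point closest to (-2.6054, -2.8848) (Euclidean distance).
(-2.5, -2.598)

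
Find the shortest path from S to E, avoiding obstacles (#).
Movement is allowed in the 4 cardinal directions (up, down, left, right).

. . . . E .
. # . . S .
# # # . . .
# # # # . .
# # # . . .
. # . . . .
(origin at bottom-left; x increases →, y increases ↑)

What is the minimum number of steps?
1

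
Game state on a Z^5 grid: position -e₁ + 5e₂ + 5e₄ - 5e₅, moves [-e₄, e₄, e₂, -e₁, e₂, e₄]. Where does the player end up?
(-2, 7, 0, 6, -5)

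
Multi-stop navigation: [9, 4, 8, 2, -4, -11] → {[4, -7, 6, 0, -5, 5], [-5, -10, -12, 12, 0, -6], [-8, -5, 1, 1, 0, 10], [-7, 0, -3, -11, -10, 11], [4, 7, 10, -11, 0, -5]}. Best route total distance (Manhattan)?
207
(one optimal route: (9, 4, 8, 2, -4, -11) → (4, 7, 10, -11, 0, -5) → (4, -7, 6, 0, -5, 5) → (-7, 0, -3, -11, -10, 11) → (-8, -5, 1, 1, 0, 10) → (-5, -10, -12, 12, 0, -6))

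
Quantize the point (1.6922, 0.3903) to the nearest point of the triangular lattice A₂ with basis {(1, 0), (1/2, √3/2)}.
(2, 0)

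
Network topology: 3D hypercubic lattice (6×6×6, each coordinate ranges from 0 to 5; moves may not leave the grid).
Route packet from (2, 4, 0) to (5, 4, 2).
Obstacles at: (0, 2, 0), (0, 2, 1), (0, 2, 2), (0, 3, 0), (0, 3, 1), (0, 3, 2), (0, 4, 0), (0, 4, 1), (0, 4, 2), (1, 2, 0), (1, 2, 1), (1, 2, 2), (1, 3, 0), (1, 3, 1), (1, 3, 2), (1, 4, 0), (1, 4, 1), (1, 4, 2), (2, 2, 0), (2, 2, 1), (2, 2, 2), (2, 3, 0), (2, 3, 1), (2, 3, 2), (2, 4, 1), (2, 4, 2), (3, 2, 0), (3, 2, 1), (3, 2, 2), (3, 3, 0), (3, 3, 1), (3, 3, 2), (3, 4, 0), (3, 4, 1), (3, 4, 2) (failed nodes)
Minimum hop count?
7
(one shortest path: (2, 4, 0) → (2, 5, 0) → (3, 5, 0) → (4, 5, 0) → (5, 5, 0) → (5, 4, 0) → (5, 4, 1) → (5, 4, 2))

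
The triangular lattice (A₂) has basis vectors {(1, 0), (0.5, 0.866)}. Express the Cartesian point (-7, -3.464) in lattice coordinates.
-5b₁ - 4b₂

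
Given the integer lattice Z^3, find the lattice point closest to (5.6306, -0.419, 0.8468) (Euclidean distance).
(6, 0, 1)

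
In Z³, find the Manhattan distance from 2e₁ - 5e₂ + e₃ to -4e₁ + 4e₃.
14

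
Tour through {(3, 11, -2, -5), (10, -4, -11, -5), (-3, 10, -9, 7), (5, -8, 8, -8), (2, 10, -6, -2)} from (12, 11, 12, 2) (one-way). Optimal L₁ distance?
128
(one optimal route: (12, 11, 12, 2) → (3, 11, -2, -5) → (2, 10, -6, -2) → (-3, 10, -9, 7) → (10, -4, -11, -5) → (5, -8, 8, -8))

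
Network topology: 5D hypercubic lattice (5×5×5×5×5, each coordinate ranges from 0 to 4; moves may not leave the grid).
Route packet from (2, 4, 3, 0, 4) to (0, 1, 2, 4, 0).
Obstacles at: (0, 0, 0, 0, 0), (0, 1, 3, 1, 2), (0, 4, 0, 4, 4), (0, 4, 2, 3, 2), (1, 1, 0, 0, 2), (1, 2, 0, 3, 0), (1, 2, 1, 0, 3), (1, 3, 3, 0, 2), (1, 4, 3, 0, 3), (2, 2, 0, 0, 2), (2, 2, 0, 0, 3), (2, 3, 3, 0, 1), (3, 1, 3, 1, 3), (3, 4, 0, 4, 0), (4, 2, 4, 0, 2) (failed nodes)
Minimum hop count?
14
(one shortest path: (2, 4, 3, 0, 4) → (1, 4, 3, 0, 4) → (0, 4, 3, 0, 4) → (0, 3, 3, 0, 4) → (0, 2, 3, 0, 4) → (0, 1, 3, 0, 4) → (0, 1, 2, 0, 4) → (0, 1, 2, 1, 4) → (0, 1, 2, 2, 4) → (0, 1, 2, 3, 4) → (0, 1, 2, 4, 4) → (0, 1, 2, 4, 3) → (0, 1, 2, 4, 2) → (0, 1, 2, 4, 1) → (0, 1, 2, 4, 0))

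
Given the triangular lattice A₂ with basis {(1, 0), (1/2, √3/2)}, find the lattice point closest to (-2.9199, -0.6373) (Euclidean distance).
(-2.5, -0.866)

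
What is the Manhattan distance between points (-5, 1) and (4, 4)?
12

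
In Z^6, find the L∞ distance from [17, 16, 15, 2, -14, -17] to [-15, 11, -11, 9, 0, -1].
32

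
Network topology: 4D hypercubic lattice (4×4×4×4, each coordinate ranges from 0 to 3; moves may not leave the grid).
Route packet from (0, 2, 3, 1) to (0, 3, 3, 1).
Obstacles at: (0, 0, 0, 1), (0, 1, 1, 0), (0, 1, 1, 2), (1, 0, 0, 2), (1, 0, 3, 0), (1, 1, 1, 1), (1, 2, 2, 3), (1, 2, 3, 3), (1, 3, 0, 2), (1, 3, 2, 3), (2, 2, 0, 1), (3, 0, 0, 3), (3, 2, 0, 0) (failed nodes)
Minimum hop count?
1
(one shortest path: (0, 2, 3, 1) → (0, 3, 3, 1))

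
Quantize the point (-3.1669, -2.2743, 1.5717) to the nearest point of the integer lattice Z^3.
(-3, -2, 2)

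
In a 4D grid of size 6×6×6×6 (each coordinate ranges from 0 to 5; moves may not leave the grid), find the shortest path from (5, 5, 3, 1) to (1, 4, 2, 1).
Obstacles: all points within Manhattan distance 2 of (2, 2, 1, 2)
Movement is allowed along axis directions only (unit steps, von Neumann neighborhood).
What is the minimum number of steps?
6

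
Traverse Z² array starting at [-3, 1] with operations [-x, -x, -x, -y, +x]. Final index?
(-5, 0)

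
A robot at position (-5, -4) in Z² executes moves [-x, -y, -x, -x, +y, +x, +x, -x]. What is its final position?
(-7, -4)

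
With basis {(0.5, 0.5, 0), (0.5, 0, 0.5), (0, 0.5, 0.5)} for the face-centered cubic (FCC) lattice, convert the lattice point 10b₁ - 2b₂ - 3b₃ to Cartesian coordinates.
(4, 3.5, -2.5)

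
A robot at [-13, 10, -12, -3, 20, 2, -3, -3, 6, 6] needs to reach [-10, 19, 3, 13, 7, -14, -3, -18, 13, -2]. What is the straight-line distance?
36.524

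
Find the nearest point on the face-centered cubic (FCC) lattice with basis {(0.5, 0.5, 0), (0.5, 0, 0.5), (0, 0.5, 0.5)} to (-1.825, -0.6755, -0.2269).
(-2, -0.5, -0.5)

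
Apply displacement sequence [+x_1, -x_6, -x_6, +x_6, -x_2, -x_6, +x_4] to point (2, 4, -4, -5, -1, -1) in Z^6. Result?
(3, 3, -4, -4, -1, -3)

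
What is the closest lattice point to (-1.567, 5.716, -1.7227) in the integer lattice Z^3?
(-2, 6, -2)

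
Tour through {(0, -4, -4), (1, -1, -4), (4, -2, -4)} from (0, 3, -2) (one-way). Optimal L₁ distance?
17
(one optimal route: (0, 3, -2) → (0, -4, -4) → (1, -1, -4) → (4, -2, -4))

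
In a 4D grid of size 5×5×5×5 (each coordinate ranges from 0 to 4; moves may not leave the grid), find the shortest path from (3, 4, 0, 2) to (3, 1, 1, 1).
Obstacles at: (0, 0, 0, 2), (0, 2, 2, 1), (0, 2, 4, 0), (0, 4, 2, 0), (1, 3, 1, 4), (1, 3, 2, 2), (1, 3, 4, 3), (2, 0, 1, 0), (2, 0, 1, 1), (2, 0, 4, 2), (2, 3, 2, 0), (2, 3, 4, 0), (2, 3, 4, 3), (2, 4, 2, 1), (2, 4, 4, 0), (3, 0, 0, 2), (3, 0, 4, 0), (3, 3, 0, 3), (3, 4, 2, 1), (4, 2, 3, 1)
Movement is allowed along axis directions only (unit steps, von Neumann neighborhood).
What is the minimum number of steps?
5
(one shortest path: (3, 4, 0, 2) → (3, 3, 0, 2) → (3, 2, 0, 2) → (3, 1, 0, 2) → (3, 1, 1, 2) → (3, 1, 1, 1))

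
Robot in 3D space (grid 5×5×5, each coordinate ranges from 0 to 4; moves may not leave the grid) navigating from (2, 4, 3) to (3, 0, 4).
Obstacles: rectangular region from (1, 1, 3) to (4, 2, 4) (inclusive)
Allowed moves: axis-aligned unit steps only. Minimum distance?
8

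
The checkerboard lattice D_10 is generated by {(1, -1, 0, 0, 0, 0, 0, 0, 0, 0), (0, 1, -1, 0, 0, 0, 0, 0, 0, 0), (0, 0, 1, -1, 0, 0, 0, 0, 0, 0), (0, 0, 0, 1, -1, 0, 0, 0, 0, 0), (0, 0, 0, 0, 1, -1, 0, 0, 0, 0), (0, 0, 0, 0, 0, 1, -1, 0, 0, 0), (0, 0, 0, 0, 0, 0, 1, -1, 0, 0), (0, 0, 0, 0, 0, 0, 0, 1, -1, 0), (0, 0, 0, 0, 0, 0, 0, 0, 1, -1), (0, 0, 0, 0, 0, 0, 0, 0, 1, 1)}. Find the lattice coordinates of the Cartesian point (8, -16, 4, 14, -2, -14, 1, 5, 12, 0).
8b₁ - 8b₂ - 4b₃ + 10b₄ + 8b₅ - 6b₆ - 5b₇ + 6b₉ + 6b₁₀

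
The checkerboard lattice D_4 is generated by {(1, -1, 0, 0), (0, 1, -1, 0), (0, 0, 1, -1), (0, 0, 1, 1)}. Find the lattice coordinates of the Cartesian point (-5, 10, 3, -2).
-5b₁ + 5b₂ + 5b₃ + 3b₄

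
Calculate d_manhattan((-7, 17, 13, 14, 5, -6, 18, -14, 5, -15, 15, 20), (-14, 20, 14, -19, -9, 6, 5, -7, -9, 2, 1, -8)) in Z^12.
163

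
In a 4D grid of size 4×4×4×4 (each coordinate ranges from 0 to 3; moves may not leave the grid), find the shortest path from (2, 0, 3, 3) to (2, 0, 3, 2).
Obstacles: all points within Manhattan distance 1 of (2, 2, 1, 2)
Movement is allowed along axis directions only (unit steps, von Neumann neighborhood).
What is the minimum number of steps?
1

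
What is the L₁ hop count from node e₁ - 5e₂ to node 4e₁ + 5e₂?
13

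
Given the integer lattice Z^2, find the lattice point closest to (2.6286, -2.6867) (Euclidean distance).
(3, -3)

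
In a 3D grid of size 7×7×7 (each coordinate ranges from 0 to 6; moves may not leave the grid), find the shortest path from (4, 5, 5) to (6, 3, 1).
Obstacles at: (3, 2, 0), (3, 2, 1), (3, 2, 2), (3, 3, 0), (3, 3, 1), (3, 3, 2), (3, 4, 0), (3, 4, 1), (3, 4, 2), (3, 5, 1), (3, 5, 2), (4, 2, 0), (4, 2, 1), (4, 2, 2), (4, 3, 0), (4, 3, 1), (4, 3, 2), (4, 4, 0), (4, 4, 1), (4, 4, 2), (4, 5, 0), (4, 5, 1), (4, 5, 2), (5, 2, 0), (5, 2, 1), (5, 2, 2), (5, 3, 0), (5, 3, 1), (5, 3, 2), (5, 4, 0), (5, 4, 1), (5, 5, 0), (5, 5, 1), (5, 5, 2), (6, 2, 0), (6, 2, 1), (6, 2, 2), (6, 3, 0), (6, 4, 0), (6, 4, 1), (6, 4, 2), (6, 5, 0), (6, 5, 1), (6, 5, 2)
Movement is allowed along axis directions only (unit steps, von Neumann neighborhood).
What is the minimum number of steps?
8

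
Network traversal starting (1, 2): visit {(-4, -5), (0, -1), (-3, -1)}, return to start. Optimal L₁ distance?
24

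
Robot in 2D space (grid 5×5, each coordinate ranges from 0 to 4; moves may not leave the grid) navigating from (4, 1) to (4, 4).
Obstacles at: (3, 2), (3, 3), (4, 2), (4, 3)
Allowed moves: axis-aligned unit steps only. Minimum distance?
7
(one shortest path: (4, 1) → (3, 1) → (2, 1) → (2, 2) → (2, 3) → (2, 4) → (3, 4) → (4, 4))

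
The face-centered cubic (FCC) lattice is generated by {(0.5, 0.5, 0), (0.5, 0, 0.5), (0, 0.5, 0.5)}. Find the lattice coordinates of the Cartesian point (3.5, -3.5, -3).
3b₁ + 4b₂ - 10b₃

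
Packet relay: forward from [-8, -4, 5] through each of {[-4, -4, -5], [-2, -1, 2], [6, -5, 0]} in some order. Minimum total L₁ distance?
40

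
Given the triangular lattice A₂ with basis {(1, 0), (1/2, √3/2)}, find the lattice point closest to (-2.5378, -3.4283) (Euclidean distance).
(-3, -3.464)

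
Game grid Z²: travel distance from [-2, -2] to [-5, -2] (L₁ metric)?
3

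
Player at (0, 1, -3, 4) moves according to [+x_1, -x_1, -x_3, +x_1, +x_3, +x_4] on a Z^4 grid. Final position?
(1, 1, -3, 5)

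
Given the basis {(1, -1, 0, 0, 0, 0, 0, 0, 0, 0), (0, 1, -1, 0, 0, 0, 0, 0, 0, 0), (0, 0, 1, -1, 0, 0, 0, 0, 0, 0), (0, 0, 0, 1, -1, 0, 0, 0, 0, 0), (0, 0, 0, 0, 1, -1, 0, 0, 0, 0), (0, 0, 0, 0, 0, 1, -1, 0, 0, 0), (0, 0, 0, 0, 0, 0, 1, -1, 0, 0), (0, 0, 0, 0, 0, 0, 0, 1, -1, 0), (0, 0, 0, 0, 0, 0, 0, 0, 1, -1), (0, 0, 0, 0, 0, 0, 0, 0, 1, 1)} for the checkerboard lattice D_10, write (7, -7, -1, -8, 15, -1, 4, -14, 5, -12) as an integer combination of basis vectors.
7b₁ - b₃ - 9b₄ + 6b₅ + 5b₆ + 9b₇ - 5b₈ + 6b₉ - 6b₁₀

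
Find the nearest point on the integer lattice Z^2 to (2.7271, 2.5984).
(3, 3)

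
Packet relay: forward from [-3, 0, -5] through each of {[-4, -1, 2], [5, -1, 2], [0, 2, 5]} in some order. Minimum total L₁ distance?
29
(one optimal route: (-3, 0, -5) → (-4, -1, 2) → (5, -1, 2) → (0, 2, 5))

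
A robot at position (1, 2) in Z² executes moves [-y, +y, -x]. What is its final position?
(0, 2)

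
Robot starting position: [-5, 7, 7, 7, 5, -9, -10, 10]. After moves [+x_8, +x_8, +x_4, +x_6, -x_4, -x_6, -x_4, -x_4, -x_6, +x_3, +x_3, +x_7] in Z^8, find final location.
(-5, 7, 9, 5, 5, -10, -9, 12)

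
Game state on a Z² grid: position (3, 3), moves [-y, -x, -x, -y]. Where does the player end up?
(1, 1)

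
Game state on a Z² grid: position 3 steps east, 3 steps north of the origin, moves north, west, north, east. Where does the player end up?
(3, 5)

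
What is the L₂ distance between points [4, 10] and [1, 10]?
3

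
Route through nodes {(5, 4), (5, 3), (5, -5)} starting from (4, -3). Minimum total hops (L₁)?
12
(one optimal route: (4, -3) → (5, -5) → (5, 3) → (5, 4))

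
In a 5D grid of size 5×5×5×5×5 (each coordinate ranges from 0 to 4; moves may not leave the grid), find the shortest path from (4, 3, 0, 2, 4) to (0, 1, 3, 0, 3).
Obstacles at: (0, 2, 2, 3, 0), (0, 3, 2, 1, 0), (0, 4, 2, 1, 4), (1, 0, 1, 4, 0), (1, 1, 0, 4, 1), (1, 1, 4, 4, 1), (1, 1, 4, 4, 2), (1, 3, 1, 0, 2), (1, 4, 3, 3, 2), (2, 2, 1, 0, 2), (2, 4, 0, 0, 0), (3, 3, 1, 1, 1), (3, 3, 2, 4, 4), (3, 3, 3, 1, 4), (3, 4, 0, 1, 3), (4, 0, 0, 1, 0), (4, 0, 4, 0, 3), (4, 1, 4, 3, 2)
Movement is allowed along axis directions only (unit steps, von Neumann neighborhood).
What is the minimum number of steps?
12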